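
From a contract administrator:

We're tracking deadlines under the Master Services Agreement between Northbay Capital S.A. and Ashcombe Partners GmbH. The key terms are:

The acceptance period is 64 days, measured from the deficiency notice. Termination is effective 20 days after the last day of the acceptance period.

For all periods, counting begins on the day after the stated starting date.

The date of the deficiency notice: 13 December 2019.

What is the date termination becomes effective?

6 March 2020

The last day of the acceptance period: 13 December 2019 + 64 days = 15 February 2020.
The date termination becomes effective: 20 calendar days after 15 February 2020 is 6 March 2020.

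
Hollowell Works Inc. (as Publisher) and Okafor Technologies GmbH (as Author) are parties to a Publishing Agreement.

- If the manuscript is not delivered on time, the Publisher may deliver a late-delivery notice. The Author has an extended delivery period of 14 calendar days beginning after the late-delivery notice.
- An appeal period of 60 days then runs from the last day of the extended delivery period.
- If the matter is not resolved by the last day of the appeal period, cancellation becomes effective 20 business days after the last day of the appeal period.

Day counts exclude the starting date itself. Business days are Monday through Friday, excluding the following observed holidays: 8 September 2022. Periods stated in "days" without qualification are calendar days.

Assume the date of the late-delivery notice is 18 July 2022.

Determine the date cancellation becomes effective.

The last day of the extended delivery period: 18 July 2022 + 14 days = 1 August 2022.
The last day of the appeal period: 1 August 2022 + 60 days = 30 September 2022.
The date cancellation becomes effective: 20 business days after Friday, 30 September 2022, skipping weekends — Oct 3, Oct 4, Oct 5, Oct 6, …, Oct 26, Oct 27, Oct 28 — lands on Friday, 28 October 2022.

28 October 2022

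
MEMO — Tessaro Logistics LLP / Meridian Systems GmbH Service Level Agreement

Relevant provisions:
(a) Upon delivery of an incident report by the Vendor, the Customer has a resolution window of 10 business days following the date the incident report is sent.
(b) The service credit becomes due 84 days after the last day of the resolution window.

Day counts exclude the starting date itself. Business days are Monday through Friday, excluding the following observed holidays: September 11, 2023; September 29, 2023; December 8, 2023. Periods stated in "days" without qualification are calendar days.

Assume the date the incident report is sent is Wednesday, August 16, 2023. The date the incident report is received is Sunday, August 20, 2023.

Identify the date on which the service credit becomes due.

November 22, 2023

From Wednesday, August 16, 2023, 10 business days (Aug 17, Aug 18, Aug 21, Aug 22, Aug 23, Aug 24, Aug 25, Aug 28, Aug 29, Aug 30, skipping weekends) brings us to Wednesday, August 30, 2023, which is the last day of the resolution window.
The date on which the service credit becomes due: 84 calendar days after August 30, 2023 is November 22, 2023.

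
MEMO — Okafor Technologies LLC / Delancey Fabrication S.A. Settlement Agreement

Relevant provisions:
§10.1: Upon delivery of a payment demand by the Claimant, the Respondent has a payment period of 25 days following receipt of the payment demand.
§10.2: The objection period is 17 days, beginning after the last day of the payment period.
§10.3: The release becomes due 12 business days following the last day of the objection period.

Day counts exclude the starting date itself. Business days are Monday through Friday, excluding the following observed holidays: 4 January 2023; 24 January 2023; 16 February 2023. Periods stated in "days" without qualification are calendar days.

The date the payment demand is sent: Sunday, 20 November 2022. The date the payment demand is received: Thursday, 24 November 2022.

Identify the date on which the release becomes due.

23 January 2023

The last day of the payment period: 24 November 2022 + 25 days = 19 December 2022.
The last day of the objection period: 19 December 2022 + 17 days = 5 January 2023.
The date on which the release becomes due: counting 12 business days from Thursday, 5 January 2023 (Jan 6, Jan 9, Jan 10, Jan 11, …, Jan 19, Jan 20, Jan 23, skipping weekends) reaches Monday, 23 January 2023.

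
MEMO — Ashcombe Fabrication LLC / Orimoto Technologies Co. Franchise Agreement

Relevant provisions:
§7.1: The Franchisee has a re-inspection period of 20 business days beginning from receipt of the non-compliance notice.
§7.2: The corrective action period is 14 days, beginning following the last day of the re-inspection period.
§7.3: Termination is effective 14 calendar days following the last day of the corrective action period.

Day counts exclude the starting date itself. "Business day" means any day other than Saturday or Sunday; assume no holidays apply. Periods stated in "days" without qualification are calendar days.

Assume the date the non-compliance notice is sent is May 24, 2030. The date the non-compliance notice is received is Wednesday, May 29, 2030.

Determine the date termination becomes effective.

From Wednesday, May 29, 2030, 20 business days (May 30, May 31, Jun 3, Jun 4, …, Jun 24, Jun 25, Jun 26, skipping weekends) brings us to Wednesday, Jun 26, 2030, which is the last day of the re-inspection period.
Adding 14 calendar days to Jun 26, 2030 gives Jul 10, 2030, which is the last day of the corrective action period.
The date termination becomes effective: 14 calendar days after Jul 10, 2030 is Jul 24, 2030.

Jul 24, 2030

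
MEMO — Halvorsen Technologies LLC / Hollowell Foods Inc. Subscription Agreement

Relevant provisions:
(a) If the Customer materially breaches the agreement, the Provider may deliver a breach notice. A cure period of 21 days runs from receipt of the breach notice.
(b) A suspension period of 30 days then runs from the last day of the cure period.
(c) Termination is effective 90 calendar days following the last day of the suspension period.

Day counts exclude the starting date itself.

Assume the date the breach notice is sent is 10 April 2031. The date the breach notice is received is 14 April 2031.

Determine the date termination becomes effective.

Adding 21 calendar days to 14 April 2031 gives 5 May 2031, which is the last day of the cure period.
The last day of the suspension period: 5 May 2031 + 30 days = 4 June 2031.
Adding 90 calendar days to 4 June 2031 gives 2 September 2031, which is the date termination becomes effective.

2 September 2031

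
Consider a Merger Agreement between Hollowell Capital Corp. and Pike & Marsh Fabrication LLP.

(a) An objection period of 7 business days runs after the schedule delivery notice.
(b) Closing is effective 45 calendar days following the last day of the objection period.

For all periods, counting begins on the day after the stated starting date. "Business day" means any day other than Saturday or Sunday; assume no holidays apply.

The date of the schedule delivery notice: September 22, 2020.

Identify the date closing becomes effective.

The last day of the objection period: counting 7 business days from Tuesday, September 22, 2020 (Sep 23, Sep 24, Sep 25, Sep 28, Sep 29, Sep 30, Oct 1, skipping weekends) reaches Thursday, October 1, 2020.
The date closing becomes effective: October 1, 2020 + 45 days = November 15, 2020.

November 15, 2020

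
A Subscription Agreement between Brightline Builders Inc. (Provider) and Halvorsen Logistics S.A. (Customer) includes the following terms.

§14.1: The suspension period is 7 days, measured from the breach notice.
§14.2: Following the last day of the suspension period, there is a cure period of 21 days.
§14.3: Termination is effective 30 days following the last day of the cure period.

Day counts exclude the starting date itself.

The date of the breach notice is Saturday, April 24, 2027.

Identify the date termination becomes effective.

The last day of the suspension period: April 24, 2027 + 7 days = May 1, 2027.
The last day of the cure period: 21 calendar days after May 1, 2027 is May 22, 2027.
The date termination becomes effective: May 22, 2027 + 30 days = June 21, 2027.

June 21, 2027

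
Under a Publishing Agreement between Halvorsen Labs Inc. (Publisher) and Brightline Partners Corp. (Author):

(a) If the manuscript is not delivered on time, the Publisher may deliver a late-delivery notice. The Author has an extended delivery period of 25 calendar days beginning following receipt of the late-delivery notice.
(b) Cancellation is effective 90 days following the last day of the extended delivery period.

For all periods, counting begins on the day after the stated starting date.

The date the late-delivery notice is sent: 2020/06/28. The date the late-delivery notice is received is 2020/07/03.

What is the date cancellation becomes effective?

2020/10/26

The last day of the extended delivery period: 2020/07/03 + 25 days = 2020/07/28.
Adding 90 calendar days to 2020/07/28 gives 2020/10/26, which is the date cancellation becomes effective.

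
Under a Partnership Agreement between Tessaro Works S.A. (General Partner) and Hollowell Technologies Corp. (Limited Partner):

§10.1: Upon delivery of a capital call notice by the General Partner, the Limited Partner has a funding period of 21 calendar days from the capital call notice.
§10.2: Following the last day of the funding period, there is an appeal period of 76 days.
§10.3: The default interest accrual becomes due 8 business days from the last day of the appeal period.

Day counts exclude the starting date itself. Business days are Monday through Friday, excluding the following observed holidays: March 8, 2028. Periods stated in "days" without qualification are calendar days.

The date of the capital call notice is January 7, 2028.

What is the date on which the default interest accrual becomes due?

April 25, 2028

The last day of the funding period: January 7, 2028 + 21 days = January 28, 2028.
Adding 76 calendar days to January 28, 2028 gives April 13, 2028, which is the last day of the appeal period.
The date on which the default interest accrual becomes due: counting 8 business days from Thursday, April 13, 2028 (Apr 14, Apr 17, Apr 18, Apr 19, Apr 20, Apr 21, Apr 24, Apr 25, skipping weekends) reaches Tuesday, April 25, 2028.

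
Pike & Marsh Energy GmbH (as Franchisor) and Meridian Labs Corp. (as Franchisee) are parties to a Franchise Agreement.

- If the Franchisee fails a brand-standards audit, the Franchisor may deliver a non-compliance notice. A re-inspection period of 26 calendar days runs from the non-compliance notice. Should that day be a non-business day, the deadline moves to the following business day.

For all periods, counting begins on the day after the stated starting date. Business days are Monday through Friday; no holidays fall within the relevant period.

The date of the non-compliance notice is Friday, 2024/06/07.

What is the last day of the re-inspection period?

Adding 26 calendar days to 2024/06/07 gives 2024/07/03, which is the last day of the re-inspection period. 2024/07/03 is a Wednesday, so no roll-forward applies.

2024/07/03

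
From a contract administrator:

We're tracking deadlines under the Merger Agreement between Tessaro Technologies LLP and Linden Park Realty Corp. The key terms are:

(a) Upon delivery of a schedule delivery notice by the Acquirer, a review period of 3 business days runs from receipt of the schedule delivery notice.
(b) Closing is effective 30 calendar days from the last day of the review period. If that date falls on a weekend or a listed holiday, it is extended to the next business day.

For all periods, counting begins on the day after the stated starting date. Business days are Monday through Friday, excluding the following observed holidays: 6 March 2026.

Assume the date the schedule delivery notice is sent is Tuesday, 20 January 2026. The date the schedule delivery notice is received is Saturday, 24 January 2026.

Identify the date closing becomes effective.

27 February 2026

From Saturday, 24 January 2026, 3 business days (Jan 26, Jan 27, Jan 28, skipping weekends) brings us to Wednesday, 28 January 2026, which is the last day of the review period.
The date closing becomes effective: 28 January 2026 + 30 days = 27 February 2026. 27 February 2026 is a Friday and is not a listed holiday, so no roll-forward applies.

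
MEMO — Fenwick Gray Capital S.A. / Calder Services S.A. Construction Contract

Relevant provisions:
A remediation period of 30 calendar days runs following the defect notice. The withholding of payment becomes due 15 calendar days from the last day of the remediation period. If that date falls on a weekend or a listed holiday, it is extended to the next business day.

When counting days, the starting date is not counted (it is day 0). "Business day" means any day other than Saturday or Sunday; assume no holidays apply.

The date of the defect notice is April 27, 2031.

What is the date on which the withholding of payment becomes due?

The last day of the remediation period: April 27, 2031 + 30 days = May 27, 2031.
The date on which the withholding of payment becomes due: 15 calendar days after May 27, 2031 is June 11, 2031. June 11, 2031 is a Wednesday, so no roll-forward applies.

June 11, 2031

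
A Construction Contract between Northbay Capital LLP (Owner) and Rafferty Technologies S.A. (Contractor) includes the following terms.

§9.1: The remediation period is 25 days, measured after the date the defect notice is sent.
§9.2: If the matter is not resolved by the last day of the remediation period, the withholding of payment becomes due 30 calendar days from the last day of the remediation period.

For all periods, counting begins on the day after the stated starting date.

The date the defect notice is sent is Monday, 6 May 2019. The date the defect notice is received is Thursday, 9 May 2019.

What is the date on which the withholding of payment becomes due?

Adding 25 calendar days to 6 May 2019 gives 31 May 2019, which is the last day of the remediation period.
The date on which the withholding of payment becomes due: 31 May 2019 + 30 days = 30 June 2019.

30 June 2019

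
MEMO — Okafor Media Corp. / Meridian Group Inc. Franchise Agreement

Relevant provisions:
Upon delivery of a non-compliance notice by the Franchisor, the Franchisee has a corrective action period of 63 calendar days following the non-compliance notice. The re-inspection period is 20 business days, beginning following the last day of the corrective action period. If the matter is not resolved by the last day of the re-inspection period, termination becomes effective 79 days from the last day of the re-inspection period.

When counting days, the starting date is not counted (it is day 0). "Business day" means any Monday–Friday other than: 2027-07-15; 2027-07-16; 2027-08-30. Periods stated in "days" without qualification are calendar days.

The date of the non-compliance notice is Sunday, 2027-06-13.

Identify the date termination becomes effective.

The last day of the corrective action period: 2027-06-13 + 63 days = 2027-08-15.
From Sunday, 2027-08-15, 20 business days (Aug 16, Aug 17, Aug 18, Aug 19, …, Sep 9, Sep 10, Sep 13, skipping weekends and the listed holiday on Aug 30) brings us to Monday, 2027-09-13, which is the last day of the re-inspection period.
The date termination becomes effective: 79 calendar days after 2027-09-13 is 2027-12-01.

2027-12-01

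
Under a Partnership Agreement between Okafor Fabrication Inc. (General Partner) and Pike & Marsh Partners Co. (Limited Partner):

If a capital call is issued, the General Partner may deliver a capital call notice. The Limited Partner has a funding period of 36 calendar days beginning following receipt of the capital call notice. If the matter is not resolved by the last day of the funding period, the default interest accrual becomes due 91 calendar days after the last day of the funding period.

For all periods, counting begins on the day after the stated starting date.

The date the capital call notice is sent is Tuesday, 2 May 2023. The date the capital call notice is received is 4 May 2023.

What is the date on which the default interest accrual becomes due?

The last day of the funding period: 36 calendar days after 4 May 2023 is 9 June 2023.
Adding 91 calendar days to 9 June 2023 gives 8 September 2023, which is the date on which the default interest accrual becomes due.

8 September 2023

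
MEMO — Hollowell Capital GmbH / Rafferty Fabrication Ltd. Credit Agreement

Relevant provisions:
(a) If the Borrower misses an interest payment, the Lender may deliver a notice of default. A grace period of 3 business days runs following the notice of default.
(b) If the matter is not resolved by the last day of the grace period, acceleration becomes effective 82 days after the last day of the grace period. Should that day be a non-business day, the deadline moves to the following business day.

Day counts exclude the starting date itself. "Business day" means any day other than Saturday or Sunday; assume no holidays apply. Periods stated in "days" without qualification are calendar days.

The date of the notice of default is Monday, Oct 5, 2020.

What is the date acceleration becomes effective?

Dec 29, 2020

The last day of the grace period: 3 business days after Monday, Oct 5, 2020, skipping weekends — Oct 6, Oct 7, Oct 8 — lands on Thursday, Oct 8, 2020.
The date acceleration becomes effective: Oct 8, 2020 + 82 days = Dec 29, 2020. Dec 29, 2020 is a Tuesday, so no roll-forward applies.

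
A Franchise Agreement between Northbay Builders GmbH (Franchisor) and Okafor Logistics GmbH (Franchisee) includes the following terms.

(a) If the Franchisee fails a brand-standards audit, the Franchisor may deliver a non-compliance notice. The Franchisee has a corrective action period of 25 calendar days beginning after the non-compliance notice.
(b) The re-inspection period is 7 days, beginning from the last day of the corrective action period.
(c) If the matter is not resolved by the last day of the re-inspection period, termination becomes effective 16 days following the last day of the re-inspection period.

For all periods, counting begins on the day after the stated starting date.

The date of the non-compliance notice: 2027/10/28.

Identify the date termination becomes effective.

Adding 25 calendar days to 2027/10/28 gives 2027/11/22, which is the last day of the corrective action period.
The last day of the re-inspection period: 2027/11/22 + 7 days = 2027/11/29.
The date termination becomes effective: 16 calendar days after 2027/11/29 is 2027/12/15.

2027/12/15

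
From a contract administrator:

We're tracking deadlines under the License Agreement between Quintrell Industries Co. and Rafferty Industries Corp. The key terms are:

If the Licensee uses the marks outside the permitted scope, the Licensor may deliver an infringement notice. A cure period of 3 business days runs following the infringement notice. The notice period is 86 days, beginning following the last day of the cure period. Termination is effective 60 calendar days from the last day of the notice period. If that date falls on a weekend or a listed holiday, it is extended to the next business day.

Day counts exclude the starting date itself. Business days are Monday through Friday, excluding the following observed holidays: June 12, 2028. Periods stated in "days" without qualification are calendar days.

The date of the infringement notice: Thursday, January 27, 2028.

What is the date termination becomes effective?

June 26, 2028

From Thursday, January 27, 2028, 3 business days (Jan 28, Jan 31, Feb 1, skipping weekends) brings us to Tuesday, February 1, 2028, which is the last day of the cure period.
The last day of the notice period: February 1, 2028 + 86 days = April 27, 2028.
The date termination becomes effective: April 27, 2028 + 60 days = June 26, 2028. June 26, 2028 is a Monday and is not a listed holiday, so no roll-forward applies.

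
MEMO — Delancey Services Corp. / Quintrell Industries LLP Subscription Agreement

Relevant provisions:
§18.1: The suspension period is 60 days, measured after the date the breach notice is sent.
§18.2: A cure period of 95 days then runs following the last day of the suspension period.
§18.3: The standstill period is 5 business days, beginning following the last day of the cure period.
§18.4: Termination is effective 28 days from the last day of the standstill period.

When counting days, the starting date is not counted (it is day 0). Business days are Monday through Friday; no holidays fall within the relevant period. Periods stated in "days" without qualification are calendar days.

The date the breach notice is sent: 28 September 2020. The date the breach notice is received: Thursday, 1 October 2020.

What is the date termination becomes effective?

Adding 60 calendar days to 28 September 2020 gives 27 November 2020, which is the last day of the suspension period.
The last day of the cure period: 27 November 2020 + 95 days = 2 March 2021.
The last day of the standstill period: counting 5 business days from Tuesday, 2 March 2021 (Mar 3, Mar 4, Mar 5, Mar 8, Mar 9, skipping weekends) reaches Tuesday, 9 March 2021.
The date termination becomes effective: 9 March 2021 + 28 days = 6 April 2021.

6 April 2021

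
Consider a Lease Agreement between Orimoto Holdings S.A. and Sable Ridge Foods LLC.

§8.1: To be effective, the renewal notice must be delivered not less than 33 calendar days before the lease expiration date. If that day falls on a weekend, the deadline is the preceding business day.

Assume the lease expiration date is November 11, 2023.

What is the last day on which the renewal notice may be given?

Counting back 33 calendar days from November 11, 2023 gives October 9, 2023. That is a Monday, so no adjustment is needed.

October 9, 2023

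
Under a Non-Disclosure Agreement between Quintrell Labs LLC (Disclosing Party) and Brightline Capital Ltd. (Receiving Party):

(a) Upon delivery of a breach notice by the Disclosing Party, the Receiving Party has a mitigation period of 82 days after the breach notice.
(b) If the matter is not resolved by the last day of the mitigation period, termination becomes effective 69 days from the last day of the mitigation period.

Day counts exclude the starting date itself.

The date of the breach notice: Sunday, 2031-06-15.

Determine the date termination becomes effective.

2031-11-13

The last day of the mitigation period: 2031-06-15 + 82 days = 2031-09-05.
Adding 69 calendar days to 2031-09-05 gives 2031-11-13, which is the date termination becomes effective.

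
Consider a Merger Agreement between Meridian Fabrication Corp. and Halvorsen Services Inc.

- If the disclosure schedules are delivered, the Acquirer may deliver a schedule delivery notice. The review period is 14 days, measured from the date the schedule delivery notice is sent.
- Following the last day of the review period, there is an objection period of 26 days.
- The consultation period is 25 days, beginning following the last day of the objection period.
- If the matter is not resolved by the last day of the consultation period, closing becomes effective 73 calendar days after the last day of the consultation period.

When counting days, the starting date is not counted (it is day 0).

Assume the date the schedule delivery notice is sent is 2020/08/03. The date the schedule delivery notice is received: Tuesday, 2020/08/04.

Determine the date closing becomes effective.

Adding 14 calendar days to 2020/08/03 gives 2020/08/17, which is the last day of the review period.
Adding 26 calendar days to 2020/08/17 gives 2020/09/12, which is the last day of the objection period.
The last day of the consultation period: 25 calendar days after 2020/09/12 is 2020/10/07.
Adding 73 calendar days to 2020/10/07 gives 2020/12/19, which is the date closing becomes effective.

2020/12/19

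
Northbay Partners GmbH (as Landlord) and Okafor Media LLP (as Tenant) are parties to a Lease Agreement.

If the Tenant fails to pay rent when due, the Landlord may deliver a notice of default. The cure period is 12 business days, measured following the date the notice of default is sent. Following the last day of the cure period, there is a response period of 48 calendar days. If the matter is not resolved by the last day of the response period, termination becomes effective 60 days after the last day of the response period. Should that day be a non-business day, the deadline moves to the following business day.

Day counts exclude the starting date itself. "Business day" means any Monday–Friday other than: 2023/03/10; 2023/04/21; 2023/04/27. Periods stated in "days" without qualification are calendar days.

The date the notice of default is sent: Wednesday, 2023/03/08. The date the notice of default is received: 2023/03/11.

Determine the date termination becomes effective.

The last day of the cure period: counting 12 business days from Wednesday, 2023/03/08 (Mar 9, Mar 13, Mar 14, Mar 15, …, Mar 23, Mar 24, Mar 27, skipping weekends and the listed holiday on Mar 10) reaches Monday, 2023/03/27.
Adding 48 calendar days to 2023/03/27 gives 2023/05/14, which is the last day of the response period.
The date termination becomes effective: 60 calendar days after 2023/05/14 is 2023/07/13. 2023/07/13 is a Thursday and is not a listed holiday, so no roll-forward applies.

2023/07/13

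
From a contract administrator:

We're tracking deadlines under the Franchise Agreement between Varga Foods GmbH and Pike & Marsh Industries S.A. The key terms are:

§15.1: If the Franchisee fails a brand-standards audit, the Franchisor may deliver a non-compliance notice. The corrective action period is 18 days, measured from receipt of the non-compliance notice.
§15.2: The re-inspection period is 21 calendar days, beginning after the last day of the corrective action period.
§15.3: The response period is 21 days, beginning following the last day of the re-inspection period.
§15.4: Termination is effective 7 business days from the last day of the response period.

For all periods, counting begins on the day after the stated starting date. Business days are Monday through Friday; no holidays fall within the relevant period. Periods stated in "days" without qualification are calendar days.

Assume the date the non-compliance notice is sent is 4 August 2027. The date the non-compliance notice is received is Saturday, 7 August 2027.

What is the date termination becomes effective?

Adding 18 calendar days to 7 August 2027 gives 25 August 2027, which is the last day of the corrective action period.
Adding 21 calendar days to 25 August 2027 gives 15 September 2027, which is the last day of the re-inspection period.
The last day of the response period: 15 September 2027 + 21 days = 6 October 2027.
From Wednesday, 6 October 2027, 7 business days (Oct 7, Oct 8, Oct 11, Oct 12, Oct 13, Oct 14, Oct 15, skipping weekends) brings us to Friday, 15 October 2027, which is the date termination becomes effective.

15 October 2027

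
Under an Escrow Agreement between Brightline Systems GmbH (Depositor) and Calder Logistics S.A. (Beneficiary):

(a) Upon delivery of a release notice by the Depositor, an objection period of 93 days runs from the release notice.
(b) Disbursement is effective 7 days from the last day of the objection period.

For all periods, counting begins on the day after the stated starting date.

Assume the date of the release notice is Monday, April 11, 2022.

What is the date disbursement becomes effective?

July 20, 2022

The last day of the objection period: April 11, 2022 + 93 days = July 13, 2022.
Adding 7 calendar days to July 13, 2022 gives July 20, 2022, which is the date disbursement becomes effective.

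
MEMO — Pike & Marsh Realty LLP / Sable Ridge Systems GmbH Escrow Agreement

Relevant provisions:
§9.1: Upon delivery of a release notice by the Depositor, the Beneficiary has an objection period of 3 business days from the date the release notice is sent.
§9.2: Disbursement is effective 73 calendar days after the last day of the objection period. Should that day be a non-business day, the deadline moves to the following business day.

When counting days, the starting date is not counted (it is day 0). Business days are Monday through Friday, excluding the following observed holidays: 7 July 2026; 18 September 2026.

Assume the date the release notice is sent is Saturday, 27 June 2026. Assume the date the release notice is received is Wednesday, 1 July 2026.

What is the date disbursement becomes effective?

The last day of the objection period: 3 business days after Saturday, 27 June 2026, skipping weekends — Jun 29, Jun 30, Jul 1 — lands on Wednesday, 1 July 2026.
The date disbursement becomes effective: 1 July 2026 + 73 days = 12 September 2026. That falls on a Saturday, so it rolls to the next business day, Monday, 14 September 2026.

14 September 2026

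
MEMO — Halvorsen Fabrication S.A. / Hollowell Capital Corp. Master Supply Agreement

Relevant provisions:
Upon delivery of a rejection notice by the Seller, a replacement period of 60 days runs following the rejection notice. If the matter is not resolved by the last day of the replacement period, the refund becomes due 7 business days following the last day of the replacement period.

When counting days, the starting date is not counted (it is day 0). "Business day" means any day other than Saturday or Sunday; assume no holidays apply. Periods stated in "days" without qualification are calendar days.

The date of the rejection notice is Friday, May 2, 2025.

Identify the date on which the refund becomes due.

Jul 10, 2025

The last day of the replacement period: May 2, 2025 + 60 days = Jul 1, 2025.
From Tuesday, Jul 1, 2025, 7 business days (Jul 2, Jul 3, Jul 4, Jul 7, Jul 8, Jul 9, Jul 10, skipping weekends) brings us to Thursday, Jul 10, 2025, which is the date on which the refund becomes due.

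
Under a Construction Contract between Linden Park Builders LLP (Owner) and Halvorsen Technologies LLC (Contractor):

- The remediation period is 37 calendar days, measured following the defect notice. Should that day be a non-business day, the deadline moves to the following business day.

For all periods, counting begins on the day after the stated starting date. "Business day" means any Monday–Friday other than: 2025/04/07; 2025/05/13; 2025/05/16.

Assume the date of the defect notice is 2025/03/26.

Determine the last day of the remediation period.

2025/05/02

The last day of the remediation period: 37 calendar days after 2025/03/26 is 2025/05/02. 2025/05/02 is a Friday and is not a listed holiday, so no roll-forward applies.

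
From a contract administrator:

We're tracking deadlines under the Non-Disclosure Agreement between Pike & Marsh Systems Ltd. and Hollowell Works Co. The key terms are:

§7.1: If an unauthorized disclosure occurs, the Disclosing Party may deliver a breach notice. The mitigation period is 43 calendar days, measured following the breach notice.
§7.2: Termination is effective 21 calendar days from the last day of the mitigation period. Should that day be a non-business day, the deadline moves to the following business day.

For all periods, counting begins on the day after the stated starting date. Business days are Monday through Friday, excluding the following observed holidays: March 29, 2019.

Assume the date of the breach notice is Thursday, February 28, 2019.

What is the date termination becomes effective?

May 3, 2019

Adding 43 calendar days to February 28, 2019 gives April 12, 2019, which is the last day of the mitigation period.
The date termination becomes effective: 21 calendar days after April 12, 2019 is May 3, 2019. May 3, 2019 is a Friday and is not a listed holiday, so no roll-forward applies.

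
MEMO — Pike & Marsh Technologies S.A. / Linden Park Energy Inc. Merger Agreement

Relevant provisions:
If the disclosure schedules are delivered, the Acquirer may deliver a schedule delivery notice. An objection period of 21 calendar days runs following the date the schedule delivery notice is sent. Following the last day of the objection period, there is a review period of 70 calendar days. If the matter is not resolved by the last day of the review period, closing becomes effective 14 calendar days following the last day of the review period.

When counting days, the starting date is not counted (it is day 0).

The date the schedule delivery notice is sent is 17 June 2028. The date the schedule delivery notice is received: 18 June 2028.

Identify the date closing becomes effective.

The last day of the objection period: 17 June 2028 + 21 days = 8 July 2028.
The last day of the review period: 8 July 2028 + 70 days = 16 September 2028.
The date closing becomes effective: 14 calendar days after 16 September 2028 is 30 September 2028.

30 September 2028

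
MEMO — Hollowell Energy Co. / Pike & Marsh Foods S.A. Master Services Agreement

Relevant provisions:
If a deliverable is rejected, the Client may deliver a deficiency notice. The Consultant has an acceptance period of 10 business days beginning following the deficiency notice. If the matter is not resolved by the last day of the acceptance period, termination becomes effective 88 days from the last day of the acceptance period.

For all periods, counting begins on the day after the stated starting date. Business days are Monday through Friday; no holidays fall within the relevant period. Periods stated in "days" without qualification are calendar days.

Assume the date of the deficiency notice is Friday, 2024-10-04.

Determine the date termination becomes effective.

The last day of the acceptance period: counting 10 business days from Friday, 2024-10-04 (Oct 7, Oct 8, Oct 9, Oct 10, Oct 11, Oct 14, Oct 15, Oct 16, Oct 17, Oct 18, skipping weekends) reaches Friday, 2024-10-18.
The date termination becomes effective: 88 calendar days after 2024-10-18 is 2025-01-14.

2025-01-14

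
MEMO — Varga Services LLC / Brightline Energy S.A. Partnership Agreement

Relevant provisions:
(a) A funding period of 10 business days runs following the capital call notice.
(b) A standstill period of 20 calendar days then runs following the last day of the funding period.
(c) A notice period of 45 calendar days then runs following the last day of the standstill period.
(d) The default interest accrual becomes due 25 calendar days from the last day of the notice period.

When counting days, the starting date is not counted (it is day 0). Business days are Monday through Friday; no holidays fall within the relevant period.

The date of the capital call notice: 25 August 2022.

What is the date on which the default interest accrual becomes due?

The last day of the funding period: counting 10 business days from Thursday, 25 August 2022 (Aug 26, Aug 29, Aug 30, Aug 31, Sep 1, Sep 2, Sep 5, Sep 6, Sep 7, Sep 8, skipping weekends) reaches Thursday, 8 September 2022.
Adding 20 calendar days to 8 September 2022 gives 28 September 2022, which is the last day of the standstill period.
The last day of the notice period: 28 September 2022 + 45 days = 12 November 2022.
The date on which the default interest accrual becomes due: 25 calendar days after 12 November 2022 is 7 December 2022.

7 December 2022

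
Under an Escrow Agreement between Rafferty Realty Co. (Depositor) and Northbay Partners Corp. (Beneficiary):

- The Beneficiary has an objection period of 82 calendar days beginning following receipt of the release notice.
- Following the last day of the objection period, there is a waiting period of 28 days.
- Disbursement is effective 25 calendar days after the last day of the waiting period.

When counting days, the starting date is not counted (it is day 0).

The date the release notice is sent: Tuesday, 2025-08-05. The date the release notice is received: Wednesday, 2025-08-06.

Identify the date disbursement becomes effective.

2025-12-19

The last day of the objection period: 82 calendar days after 2025-08-06 is 2025-10-27.
The last day of the waiting period: 2025-10-27 + 28 days = 2025-11-24.
The date disbursement becomes effective: 2025-11-24 + 25 days = 2025-12-19.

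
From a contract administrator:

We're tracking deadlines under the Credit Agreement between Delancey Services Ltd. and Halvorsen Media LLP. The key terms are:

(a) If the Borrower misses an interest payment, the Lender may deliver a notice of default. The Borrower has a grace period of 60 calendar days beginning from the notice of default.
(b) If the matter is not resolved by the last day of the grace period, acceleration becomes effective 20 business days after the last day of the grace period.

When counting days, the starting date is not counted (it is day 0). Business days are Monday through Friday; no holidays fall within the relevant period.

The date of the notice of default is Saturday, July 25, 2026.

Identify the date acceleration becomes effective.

The last day of the grace period: 60 calendar days after July 25, 2026 is September 23, 2026.
From Wednesday, September 23, 2026, 20 business days (Sep 24, Sep 25, Sep 28, Sep 29, …, Oct 19, Oct 20, Oct 21, skipping weekends) brings us to Wednesday, October 21, 2026, which is the date acceleration becomes effective.

October 21, 2026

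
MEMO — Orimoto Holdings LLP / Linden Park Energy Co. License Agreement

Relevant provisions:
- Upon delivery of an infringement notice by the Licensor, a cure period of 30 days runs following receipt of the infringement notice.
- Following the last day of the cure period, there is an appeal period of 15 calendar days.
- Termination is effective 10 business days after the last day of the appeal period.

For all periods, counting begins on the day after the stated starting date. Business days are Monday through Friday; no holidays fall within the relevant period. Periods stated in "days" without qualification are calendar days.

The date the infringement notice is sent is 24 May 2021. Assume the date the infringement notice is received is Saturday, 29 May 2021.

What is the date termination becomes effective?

27 July 2021

Adding 30 calendar days to 29 May 2021 gives 28 June 2021, which is the last day of the cure period.
The last day of the appeal period: 28 June 2021 + 15 days = 13 July 2021.
From Tuesday, 13 July 2021, 10 business days (Jul 14, Jul 15, Jul 16, Jul 19, Jul 20, Jul 21, Jul 22, Jul 23, Jul 26, Jul 27, skipping weekends) brings us to Tuesday, 27 July 2021, which is the date termination becomes effective.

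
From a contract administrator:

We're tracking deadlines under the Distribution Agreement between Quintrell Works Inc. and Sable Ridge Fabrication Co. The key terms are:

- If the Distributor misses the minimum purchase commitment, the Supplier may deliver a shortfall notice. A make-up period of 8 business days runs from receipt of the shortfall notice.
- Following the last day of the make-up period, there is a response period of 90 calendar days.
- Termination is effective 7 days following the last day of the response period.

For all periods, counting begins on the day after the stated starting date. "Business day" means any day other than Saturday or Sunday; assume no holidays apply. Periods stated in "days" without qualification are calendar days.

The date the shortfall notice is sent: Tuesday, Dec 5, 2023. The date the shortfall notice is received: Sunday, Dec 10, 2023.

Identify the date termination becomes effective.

From Sunday, Dec 10, 2023, 8 business days (Dec 11, Dec 12, Dec 13, Dec 14, Dec 15, Dec 18, Dec 19, Dec 20, skipping weekends) brings us to Wednesday, Dec 20, 2023, which is the last day of the make-up period.
The last day of the response period: 90 calendar days after Dec 20, 2023 is Mar 19, 2024.
The date termination becomes effective: 7 calendar days after Mar 19, 2024 is Mar 26, 2024.

Mar 26, 2024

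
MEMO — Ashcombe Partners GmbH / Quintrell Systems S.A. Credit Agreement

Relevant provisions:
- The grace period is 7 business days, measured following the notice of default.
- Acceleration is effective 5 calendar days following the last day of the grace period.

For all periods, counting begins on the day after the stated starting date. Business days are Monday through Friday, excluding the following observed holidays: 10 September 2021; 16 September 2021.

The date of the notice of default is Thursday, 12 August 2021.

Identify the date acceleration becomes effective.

28 August 2021

From Thursday, 12 August 2021, 7 business days (Aug 13, Aug 16, Aug 17, Aug 18, Aug 19, Aug 20, Aug 23, skipping weekends) brings us to Monday, 23 August 2021, which is the last day of the grace period.
The date acceleration becomes effective: 23 August 2021 + 5 days = 28 August 2021.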